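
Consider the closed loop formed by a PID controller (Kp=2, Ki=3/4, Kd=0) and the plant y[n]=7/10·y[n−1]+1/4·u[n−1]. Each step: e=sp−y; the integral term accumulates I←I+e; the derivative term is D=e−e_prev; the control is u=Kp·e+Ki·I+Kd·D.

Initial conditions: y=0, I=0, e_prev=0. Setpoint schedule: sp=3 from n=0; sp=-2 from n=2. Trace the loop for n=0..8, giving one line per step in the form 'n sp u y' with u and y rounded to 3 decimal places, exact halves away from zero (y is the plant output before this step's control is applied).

(exact arithmetic carried between steps; '≈' marks a value shown rounded to 6 d.p. or computed from one; I and e_prev carry over from the previous line; the table rounds u and y to 3 d.p., halves away from zero)
n=0: y=0, sp=3, e=sp−y=3; I=3, D=e−e_prev=3; u=2·3+3/4·3+0·3=8.25; next y=7/10·0+1/4·8.25=2.0625
n=1: y=2.0625, sp=3, e=sp−y=0.9375; I=3.9375, D=e−e_prev=-2.0625; u=2·0.9375+3/4·3.9375+0·(-2.0625)=4.828125; next y=7/10·2.0625+1/4·4.828125≈2.650781
n=2: y≈2.650781, sp=-2, e=sp−y≈-4.650781; I≈-0.713281, D=e−e_prev≈-5.588281; u=2·(-4.650781)+3/4·(-0.713281)+0·(-5.588281)≈-9.836523; next y=7/10·2.650781+1/4·(-9.836523)≈-0.603584
n=3: y≈-0.603584, sp=-2, e=sp−y≈-1.396416; I≈-2.109697, D=e−e_prev≈3.254365; u=2·(-1.396416)+3/4·(-2.109697)+0·3.254365≈-4.375105; next y=7/10·(-0.603584)+1/4·(-4.375105)≈-1.516285
n=4: y≈-1.516285, sp=-2, e=sp−y≈-0.483715; I≈-2.593412, D=e−e_prev≈0.912701; u=2·(-0.483715)+3/4·(-2.593412)+0·0.912701≈-2.912489; next y=7/10·(-1.516285)+1/4·(-2.912489)≈-1.789522
n=5: y≈-1.789522, sp=-2, e=sp−y≈-0.210478; I≈-2.803890, D=e−e_prev≈0.273237; u=2·(-0.210478)+3/4·(-2.803890)+0·0.273237≈-2.523874; next y=7/10·(-1.789522)+1/4·(-2.523874)≈-1.883634
n=6: y≈-1.883634, sp=-2, e=sp−y≈-0.116366; I≈-2.920257, D=e−e_prev≈0.094112; u=2·(-0.116366)+3/4·(-2.920257)+0·0.094112≈-2.422925; next y=7/10·(-1.883634)+1/4·(-2.422925)≈-1.924275
n=7: y≈-1.924275, sp=-2, e=sp−y≈-0.075725; I≈-2.995982, D=e−e_prev≈0.040641; u=2·(-0.075725)+3/4·(-2.995982)+0·0.040641≈-2.398437; next y=7/10·(-1.924275)+1/4·(-2.398437)≈-1.946602
n=8: y≈-1.946602, sp=-2, e=sp−y≈-0.053398; I≈-3.049380, D=e−e_prev≈0.022327; u=2·(-0.053398)+3/4·(-3.049380)+0·0.022327≈-2.393832; next y=7/10·(-1.946602)+1/4·(-2.393832)≈-1.961079

0 3 8.250 0.000
1 3 4.828 2.063
2 -2 -9.837 2.651
3 -2 -4.375 -0.604
4 -2 -2.912 -1.516
5 -2 -2.524 -1.790
6 -2 -2.423 -1.884
7 -2 -2.398 -1.924
8 -2 -2.394 -1.947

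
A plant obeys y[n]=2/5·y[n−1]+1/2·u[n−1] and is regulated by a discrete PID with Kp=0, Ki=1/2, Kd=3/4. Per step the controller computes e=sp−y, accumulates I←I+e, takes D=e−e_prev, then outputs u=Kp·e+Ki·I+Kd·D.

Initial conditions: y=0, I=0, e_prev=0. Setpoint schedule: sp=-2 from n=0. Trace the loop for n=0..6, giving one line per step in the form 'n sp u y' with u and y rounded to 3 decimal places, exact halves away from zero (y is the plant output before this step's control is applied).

0 -2 -2.500 0.000
1 -2 -0.438 -1.250
2 -2 -2.414 -0.719
3 -2 -1.687 -1.495
4 -2 -2.588 -1.441
5 -2 -2.291 -1.870
6 -2 -2.649 -1.893

(exact arithmetic carried between steps; '≈' marks a value shown rounded to 6 d.p. or computed from one; I and e_prev carry over from the previous line; the table rounds u and y to 3 d.p., halves away from zero)
n=0: y=0, sp=-2, e=sp−y=-2; I=-2, D=e−e_prev=-2; u=0·(-2)+1/2·(-2)+3/4·(-2)=-2.5; next y=2/5·0+1/2·(-2.5)=-1.25
n=1: y=-1.25, sp=-2, e=sp−y=-0.75; I=-2.75, D=e−e_prev=1.25; u=0·(-0.75)+1/2·(-2.75)+3/4·1.25=-0.4375; next y=2/5·(-1.25)+1/2·(-0.4375)=-0.71875
n=2: y=-0.71875, sp=-2, e=sp−y=-1.28125; I=-4.03125, D=e−e_prev=-0.53125; u=0·(-1.28125)+1/2·(-4.03125)+3/4·(-0.53125)≈-2.414063; next y=2/5·(-0.71875)+1/2·(-2.414063)≈-1.494531
n=3: y≈-1.494531, sp=-2, e=sp−y≈-0.505469; I≈-4.536719, D=e−e_prev≈0.775781; u=0·(-0.505469)+1/2·(-4.536719)+3/4·0.775781≈-1.686523; next y=2/5·(-1.494531)+1/2·(-1.686523)≈-1.441074
n=4: y≈-1.441074, sp=-2, e=sp−y≈-0.558926; I≈-5.095645, D=e−e_prev≈-0.053457; u=0·(-0.558926)+1/2·(-5.095645)+3/4·(-0.053457)≈-2.587915; next y=2/5·(-1.441074)+1/2·(-2.587915)≈-1.870387
n=5: y≈-1.870387, sp=-2, e=sp−y≈-0.129613; I≈-5.225257, D=e−e_prev≈0.429313; u=0·(-0.129613)+1/2·(-5.225257)+3/4·0.429313≈-2.290644; next y=2/5·(-1.870387)+1/2·(-2.290644)≈-1.893477
n=6: y≈-1.893477, sp=-2, e=sp−y≈-0.106523; I≈-5.331780, D=e−e_prev≈0.023090; u=0·(-0.106523)+1/2·(-5.331780)+3/4·0.023090≈-2.648573; next y=2/5·(-1.893477)+1/2·(-2.648573)≈-2.081677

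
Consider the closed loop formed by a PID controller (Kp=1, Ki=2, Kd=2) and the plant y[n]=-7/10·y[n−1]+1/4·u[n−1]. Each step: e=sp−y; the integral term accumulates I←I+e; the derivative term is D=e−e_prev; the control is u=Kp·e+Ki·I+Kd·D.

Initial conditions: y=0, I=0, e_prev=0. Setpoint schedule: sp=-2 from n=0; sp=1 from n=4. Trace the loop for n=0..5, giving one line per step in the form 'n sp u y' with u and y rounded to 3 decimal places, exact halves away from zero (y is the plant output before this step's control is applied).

0 -2 -10.000 0.000
1 -2 2.500 -2.500
2 -2 -25.875 2.375
3 -2 27.656 -8.131
4 1 -69.780 12.606
5 1 136.858 -26.269

(exact arithmetic carried between steps; '≈' marks a value shown rounded to 6 d.p. or computed from one; I and e_prev carry over from the previous line; the table rounds u and y to 3 d.p., halves away from zero)
n=0: y=0, sp=-2, e=sp−y=-2; I=-2, D=e−e_prev=-2; u=1·(-2)+2·(-2)+2·(-2)=-10; next y=-7/10·0+1/4·(-10)=-2.5
n=1: y=-2.5, sp=-2, e=sp−y=0.5; I=-1.5, D=e−e_prev=2.5; u=1·0.5+2·(-1.5)+2·2.5=2.5; next y=-7/10·(-2.5)+1/4·2.5=2.375
n=2: y=2.375, sp=-2, e=sp−y=-4.375; I=-5.875, D=e−e_prev=-4.875; u=1·(-4.375)+2·(-5.875)+2·(-4.875)=-25.875; next y=-7/10·2.375+1/4·(-25.875)=-8.13125
n=3: y=-8.13125, sp=-2, e=sp−y=6.13125; I=0.25625, D=e−e_prev=10.50625; u=1·6.13125+2·0.25625+2·10.50625=27.65625; next y=-7/10·(-8.13125)+1/4·27.65625≈12.605938
n=4: y≈12.605938, sp=1, e=sp−y≈-11.605938; I≈-11.349688, D=e−e_prev≈-17.737188; u=1·(-11.605938)+2·(-11.349688)+2·(-17.737188)≈-69.779688; next y=-7/10·12.605938+1/4·(-69.779688)≈-26.269078
n=5: y≈-26.269078, sp=1, e=sp−y≈27.269078; I≈15.919391, D=e−e_prev≈38.875016; u=1·27.269078+2·15.919391+2·38.875016≈136.857891; next y=-7/10·(-26.269078)+1/4·136.857891≈52.602827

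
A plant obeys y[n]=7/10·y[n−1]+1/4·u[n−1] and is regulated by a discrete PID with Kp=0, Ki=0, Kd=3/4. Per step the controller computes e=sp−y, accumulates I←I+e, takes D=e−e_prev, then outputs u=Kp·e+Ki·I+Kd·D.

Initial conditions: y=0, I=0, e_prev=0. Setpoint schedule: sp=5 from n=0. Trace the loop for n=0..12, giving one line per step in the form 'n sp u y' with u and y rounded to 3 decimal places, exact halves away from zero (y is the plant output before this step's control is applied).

(exact arithmetic carried between steps; '≈' marks a value shown rounded to 6 d.p. or computed from one; I and e_prev carry over from the previous line; the table rounds u and y to 3 d.p., halves away from zero)
n=0: y=0, sp=5, e=sp−y=5; I=5, D=e−e_prev=5; u=0·5+0·5+3/4·5=3.75; next y=7/10·0+1/4·3.75=0.9375
n=1: y=0.9375, sp=5, e=sp−y=4.0625; I=9.0625, D=e−e_prev=-0.9375; u=0·4.0625+0·9.0625+3/4·(-0.9375)=-0.703125; next y=7/10·0.9375+1/4·(-0.703125)≈0.480469
n=2: y≈0.480469, sp=5, e=sp−y≈4.519531; I≈13.582031, D=e−e_prev≈0.457031; u=0·4.519531+0·13.582031+3/4·0.457031≈0.342773; next y=7/10·0.480469+1/4·0.342773≈0.422021
n=3: y≈0.422021, sp=5, e=sp−y≈4.577979; I≈18.160010, D=e−e_prev≈0.058447; u=0·4.577979+0·18.160010+3/4·0.058447≈0.043835; next y=7/10·0.422021+1/4·0.043835≈0.306374
n=4: y≈0.306374, sp=5, e=sp−y≈4.693626; I≈22.853636, D=e−e_prev≈0.115648; u=0·4.693626+0·22.853636+3/4·0.115648≈0.086736; next y=7/10·0.306374+1/4·0.086736≈0.236146
n=5: y≈0.236146, sp=5, e=sp−y≈4.763854; I≈27.617490, D=e−e_prev≈0.070228; u=0·4.763854+0·27.617490+3/4·0.070228≈0.052671; next y=7/10·0.236146+1/4·0.052671≈0.178470
n=6: y≈0.178470, sp=5, e=sp−y≈4.821530; I≈32.439020, D=e−e_prev≈0.057676; u=0·4.821530+0·32.439020+3/4·0.057676≈0.043257; next y=7/10·0.178470+1/4·0.043257≈0.135743
n=7: y≈0.135743, sp=5, e=sp−y≈4.864257; I≈37.303277, D=e−e_prev≈0.042727; u=0·4.864257+0·37.303277+3/4·0.042727≈0.032045; next y=7/10·0.135743+1/4·0.032045≈0.103031
n=8: y≈0.103031, sp=5, e=sp−y≈4.896969; I≈42.200246, D=e−e_prev≈0.032712; u=0·4.896969+0·42.200246+3/4·0.032712≈0.024534; next y=7/10·0.103031+1/4·0.024534≈0.078255
n=9: y≈0.078255, sp=5, e=sp−y≈4.921745; I≈47.121991, D=e−e_prev≈0.024776; u=0·4.921745+0·47.121991+3/4·0.024776≈0.018582; next y=7/10·0.078255+1/4·0.018582≈0.059424
n=10: y≈0.059424, sp=5, e=sp−y≈4.940576; I≈52.062566, D=e−e_prev≈0.018831; u=0·4.940576+0·52.062566+3/4·0.018831≈0.014123; next y=7/10·0.059424+1/4·0.014123≈0.045128
n=11: y≈0.045128, sp=5, e=sp−y≈4.954872; I≈57.017438, D=e−e_prev≈0.014296; u=0·4.954872+0·57.017438+3/4·0.014296≈0.010722; next y=7/10·0.045128+1/4·0.010722≈0.034270
n=12: y≈0.034270, sp=5, e=sp−y≈4.965730; I≈61.983168, D=e−e_prev≈0.010858; u=0·4.965730+0·61.983168+3/4·0.010858≈0.008143; next y=7/10·0.034270+1/4·0.008143≈0.026025

0 5 3.750 0.000
1 5 -0.703 0.938
2 5 0.343 0.480
3 5 0.044 0.422
4 5 0.087 0.306
5 5 0.053 0.236
6 5 0.043 0.178
7 5 0.032 0.136
8 5 0.025 0.103
9 5 0.019 0.078
10 5 0.014 0.059
11 5 0.011 0.045
12 5 0.008 0.034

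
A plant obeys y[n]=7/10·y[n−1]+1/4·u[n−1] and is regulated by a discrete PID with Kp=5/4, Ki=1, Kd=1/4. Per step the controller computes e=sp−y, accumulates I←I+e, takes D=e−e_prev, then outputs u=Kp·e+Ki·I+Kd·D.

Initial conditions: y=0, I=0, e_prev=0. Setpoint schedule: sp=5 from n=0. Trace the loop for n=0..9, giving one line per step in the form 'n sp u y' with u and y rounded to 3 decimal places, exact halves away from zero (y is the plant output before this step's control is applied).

(exact arithmetic carried between steps; '≈' marks a value shown rounded to 6 d.p. or computed from one; I and e_prev carry over from the previous line; the table rounds u and y to 3 d.p., halves away from zero)
n=0: y=0, sp=5, e=sp−y=5; I=5, D=e−e_prev=5; u=5/4·5+1·5+1/4·5=12.5; next y=7/10·0+1/4·12.5=3.125
n=1: y=3.125, sp=5, e=sp−y=1.875; I=6.875, D=e−e_prev=-3.125; u=5/4·1.875+1·6.875+1/4·(-3.125)=8.4375; next y=7/10·3.125+1/4·8.4375=4.296875
n=2: y=4.296875, sp=5, e=sp−y=0.703125; I=7.578125, D=e−e_prev=-1.171875; u=5/4·0.703125+1·7.578125+1/4·(-1.171875)≈8.164063; next y=7/10·4.296875+1/4·8.164063≈5.048828
n=3: y≈5.048828, sp=5, e=sp−y≈-0.048828; I≈7.529297, D=e−e_prev≈-0.751953; u=5/4·(-0.048828)+1·7.529297+1/4·(-0.751953)≈7.280273; next y=7/10·5.048828+1/4·7.280273≈5.354248
n=4: y≈5.354248, sp=5, e=sp−y≈-0.354248; I≈7.175049, D=e−e_prev≈-0.305420; u=5/4·(-0.354248)+1·7.175049+1/4·(-0.305420)≈6.655884; next y=7/10·5.354248+1/4·6.655884≈5.411945
n=5: y≈5.411945, sp=5, e=sp−y≈-0.411945; I≈6.763104, D=e−e_prev≈-0.057697; u=5/4·(-0.411945)+1·6.763104+1/4·(-0.057697)≈6.233749; next y=7/10·5.411945+1/4·6.233749≈5.346799
n=6: y≈5.346799, sp=5, e=sp−y≈-0.346799; I≈6.416306, D=e−e_prev≈0.065146; u=5/4·(-0.346799)+1·6.416306+1/4·0.065146≈5.999094; next y=7/10·5.346799+1/4·5.999094≈5.242532
n=7: y≈5.242532, sp=5, e=sp−y≈-0.242532; I≈6.173773, D=e−e_prev≈0.104266; u=5/4·(-0.242532)+1·6.173773+1/4·0.104266≈5.896674; next y=7/10·5.242532+1/4·5.896674≈5.143941
n=8: y≈5.143941, sp=5, e=sp−y≈-0.143941; I≈6.029832, D=e−e_prev≈0.098591; u=5/4·(-0.143941)+1·6.029832+1/4·0.098591≈5.874553; next y=7/10·5.143941+1/4·5.874553≈5.069397
n=9: y≈5.069397, sp=5, e=sp−y≈-0.069397; I≈5.960435, D=e−e_prev≈0.074544; u=5/4·(-0.069397)+1·5.960435+1/4·0.074544≈5.892324; next y=7/10·5.069397+1/4·5.892324≈5.021659

0 5 12.500 0.000
1 5 8.438 3.125
2 5 8.164 4.297
3 5 7.280 5.049
4 5 6.656 5.354
5 5 6.234 5.412
6 5 5.999 5.347
7 5 5.897 5.243
8 5 5.875 5.144
9 5 5.892 5.069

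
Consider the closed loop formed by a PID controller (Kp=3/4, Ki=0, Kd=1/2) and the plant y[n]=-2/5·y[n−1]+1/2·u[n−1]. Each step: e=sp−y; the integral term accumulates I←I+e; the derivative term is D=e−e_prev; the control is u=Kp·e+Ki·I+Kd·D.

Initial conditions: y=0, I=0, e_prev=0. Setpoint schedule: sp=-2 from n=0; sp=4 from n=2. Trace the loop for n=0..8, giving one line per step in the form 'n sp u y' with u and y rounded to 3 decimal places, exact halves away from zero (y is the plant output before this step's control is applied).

(exact arithmetic carried between steps; '≈' marks a value shown rounded to 6 d.p. or computed from one; I and e_prev carry over from the previous line; the table rounds u and y to 3 d.p., halves away from zero)
n=0: y=0, sp=-2, e=sp−y=-2; I=-2, D=e−e_prev=-2; u=3/4·(-2)+0·(-2)+1/2·(-2)=-2.5; next y=-2/5·0+1/2·(-2.5)=-1.25
n=1: y=-1.25, sp=-2, e=sp−y=-0.75; I=-2.75, D=e−e_prev=1.25; u=3/4·(-0.75)+0·(-2.75)+1/2·1.25=0.0625; next y=-2/5·(-1.25)+1/2·0.0625=0.53125
n=2: y=0.53125, sp=4, e=sp−y=3.46875; I=0.71875, D=e−e_prev=4.21875; u=3/4·3.46875+0·0.71875+1/2·4.21875≈4.710938; next y=-2/5·0.53125+1/2·4.710938≈2.142969
n=3: y≈2.142969, sp=4, e=sp−y≈1.857031; I≈2.575781, D=e−e_prev≈-1.611719; u=3/4·1.857031+0·2.575781+1/2·(-1.611719)≈0.586914; next y=-2/5·2.142969+1/2·0.586914≈-0.563730
n=4: y≈-0.563730, sp=4, e=sp−y≈4.563730; I≈7.139512, D=e−e_prev≈2.706699; u=3/4·4.563730+0·7.139512+1/2·2.706699≈4.776147; next y=-2/5·(-0.563730)+1/2·4.776147≈2.613566
n=5: y≈2.613566, sp=4, e=sp−y≈1.386434; I≈8.525946, D=e−e_prev≈-3.177296; u=3/4·1.386434+0·8.525946+1/2·(-3.177296)≈-0.548823; next y=-2/5·2.613566+1/2·(-0.548823)≈-1.319838
n=6: y≈-1.319838, sp=4, e=sp−y≈5.319838; I≈13.845783, D=e−e_prev≈3.933404; u=3/4·5.319838+0·13.845783+1/2·3.933404≈5.956580; next y=-2/5·(-1.319838)+1/2·5.956580≈3.506225
n=7: y≈3.506225, sp=4, e=sp−y≈0.493775; I≈14.339558, D=e−e_prev≈-4.826063; u=3/4·0.493775+0·14.339558+1/2·(-4.826063)≈-2.042700; next y=-2/5·3.506225+1/2·(-2.042700)≈-2.423840
n=8: y≈-2.423840, sp=4, e=sp−y≈6.423840; I≈20.763399, D=e−e_prev≈5.930065; u=3/4·6.423840+0·20.763399+1/2·5.930065≈7.782913; next y=-2/5·(-2.423840)+1/2·7.782913≈4.860992

0 -2 -2.500 0.000
1 -2 0.063 -1.250
2 4 4.711 0.531
3 4 0.587 2.143
4 4 4.776 -0.564
5 4 -0.549 2.614
6 4 5.957 -1.320
7 4 -2.043 3.506
8 4 7.783 -2.424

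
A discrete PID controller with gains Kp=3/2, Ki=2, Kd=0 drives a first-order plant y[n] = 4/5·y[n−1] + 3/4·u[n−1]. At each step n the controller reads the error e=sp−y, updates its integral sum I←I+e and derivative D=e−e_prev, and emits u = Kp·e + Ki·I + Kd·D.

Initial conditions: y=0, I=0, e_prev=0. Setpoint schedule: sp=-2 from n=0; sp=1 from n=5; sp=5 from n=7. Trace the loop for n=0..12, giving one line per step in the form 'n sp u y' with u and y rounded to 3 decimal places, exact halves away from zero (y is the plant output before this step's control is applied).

0 -2 -7.000 0.000
1 -2 7.375 -5.250
2 -2 -9.159 1.331
3 -2 9.153 -5.805
4 -2 -11.328 2.221
5 1 22.021 -6.719
6 1 -25.049 11.140
7 5 42.222 -9.874
8 5 -45.774 23.767
9 5 53.486 -15.317
10 5 -57.002 27.861
11 5 66.410 -20.463
12 5 -71.314 33.437

(exact arithmetic carried between steps; '≈' marks a value shown rounded to 6 d.p. or computed from one; I and e_prev carry over from the previous line; the table rounds u and y to 3 d.p., halves away from zero)
n=0: y=0, sp=-2, e=sp−y=-2; I=-2, D=e−e_prev=-2; u=3/2·(-2)+2·(-2)+0·(-2)=-7; next y=4/5·0+3/4·(-7)=-5.25
n=1: y=-5.25, sp=-2, e=sp−y=3.25; I=1.25, D=e−e_prev=5.25; u=3/2·3.25+2·1.25+0·5.25=7.375; next y=4/5·(-5.25)+3/4·7.375=1.33125
n=2: y=1.33125, sp=-2, e=sp−y=-3.33125; I=-2.08125, D=e−e_prev=-6.58125; u=3/2·(-3.33125)+2·(-2.08125)+0·(-6.58125)=-9.159375; next y=4/5·1.33125+3/4·(-9.159375)≈-5.804531
n=3: y≈-5.804531, sp=-2, e=sp−y≈3.804531; I≈1.723281, D=e−e_prev≈7.135781; u=3/2·3.804531+2·1.723281+0·7.135781≈9.153359; next y=4/5·(-5.804531)+3/4·9.153359≈2.221395
n=4: y≈2.221395, sp=-2, e=sp−y≈-4.221395; I≈-2.498113, D=e−e_prev≈-8.025926; u=3/2·(-4.221395)+2·(-2.498113)+0·(-8.025926)≈-11.328318; next y=4/5·2.221395+3/4·(-11.328318)≈-6.719123
n=5: y≈-6.719123, sp=1, e=sp−y≈7.719123; I≈5.221010, D=e−e_prev≈11.940518; u=3/2·7.719123+2·5.221010+0·11.940518≈22.020704; next y=4/5·(-6.719123)+3/4·22.020704≈11.140230
n=6: y≈11.140230, sp=1, e=sp−y≈-10.140230; I≈-4.919220, D=e−e_prev≈-17.859353; u=3/2·(-10.140230)+2·(-4.919220)+0·(-17.859353)≈-25.048785; next y=4/5·11.140230+3/4·(-25.048785)≈-9.874405
n=7: y≈-9.874405, sp=5, e=sp−y≈14.874405; I≈9.955185, D=e−e_prev≈25.014634; u=3/2·14.874405+2·9.955185+0·25.014634≈42.221976; next y=4/5·(-9.874405)+3/4·42.221976≈23.766959
n=8: y≈23.766959, sp=5, e=sp−y≈-18.766959; I≈-8.811774, D=e−e_prev≈-33.641363; u=3/2·(-18.766959)+2·(-8.811774)+0·(-33.641363)≈-45.773985; next y=4/5·23.766959+3/4·(-45.773985)≈-15.316922
n=9: y≈-15.316922, sp=5, e=sp−y≈20.316922; I≈11.505148, D=e−e_prev≈39.083881; u=3/2·20.316922+2·11.505148+0·39.083881≈53.485680; next y=4/5·(-15.316922)+3/4·53.485680≈27.860722
n=10: y≈27.860722, sp=5, e=sp−y≈-22.860722; I≈-11.355574, D=e−e_prev≈-43.177645; u=3/2·(-22.860722)+2·(-11.355574)+0·(-43.177645)≈-57.002231; next y=4/5·27.860722+3/4·(-57.002231)≈-20.463096
n=11: y≈-20.463096, sp=5, e=sp−y≈25.463096; I≈14.107522, D=e−e_prev≈48.323818; u=3/2·25.463096+2·14.107522+0·48.323818≈66.409687; next y=4/5·(-20.463096)+3/4·66.409687≈33.436789
n=12: y≈33.436789, sp=5, e=sp−y≈-28.436789; I≈-14.329267, D=e−e_prev≈-53.899884; u=3/2·(-28.436789)+2·(-14.329267)+0·(-53.899884)≈-71.313717; next y=4/5·33.436789+3/4·(-71.313717)≈-26.735857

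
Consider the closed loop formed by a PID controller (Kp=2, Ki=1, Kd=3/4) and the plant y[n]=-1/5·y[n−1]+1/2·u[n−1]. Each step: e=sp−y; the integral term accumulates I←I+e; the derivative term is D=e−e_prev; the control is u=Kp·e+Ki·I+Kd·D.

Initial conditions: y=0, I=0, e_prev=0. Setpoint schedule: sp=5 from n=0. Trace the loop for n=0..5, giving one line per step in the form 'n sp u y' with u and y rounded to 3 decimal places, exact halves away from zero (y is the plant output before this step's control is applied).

0 5 18.750 0.000
1 5 -15.156 9.375
2 5 58.105 -9.453
3 5 -93.049 30.943
4 5 225.017 -52.713
5 5 -439.129 123.051

(exact arithmetic carried between steps; '≈' marks a value shown rounded to 6 d.p. or computed from one; I and e_prev carry over from the previous line; the table rounds u and y to 3 d.p., halves away from zero)
n=0: y=0, sp=5, e=sp−y=5; I=5, D=e−e_prev=5; u=2·5+1·5+3/4·5=18.75; next y=-1/5·0+1/2·18.75=9.375
n=1: y=9.375, sp=5, e=sp−y=-4.375; I=0.625, D=e−e_prev=-9.375; u=2·(-4.375)+1·0.625+3/4·(-9.375)=-15.15625; next y=-1/5·9.375+1/2·(-15.15625)=-9.453125
n=2: y=-9.453125, sp=5, e=sp−y=14.453125; I=15.078125, D=e−e_prev=18.828125; u=2·14.453125+1·15.078125+3/4·18.828125≈58.105469; next y=-1/5·(-9.453125)+1/2·58.105469≈30.943359
n=3: y≈30.943359, sp=5, e=sp−y≈-25.943359; I≈-10.865234, D=e−e_prev≈-40.396484; u=2·(-25.943359)+1·(-10.865234)+3/4·(-40.396484)≈-93.049316; next y=-1/5·30.943359+1/2·(-93.049316)≈-52.713330
n=4: y≈-52.713330, sp=5, e=sp−y≈57.713330; I≈46.848096, D=e−e_prev≈83.656689; u=2·57.713330+1·46.848096+3/4·83.656689≈225.017273; next y=-1/5·(-52.713330)+1/2·225.017273≈123.051302
n=5: y≈123.051302, sp=5, e=sp−y≈-118.051302; I≈-71.203207, D=e−e_prev≈-175.764633; u=2·(-118.051302)+1·(-71.203207)+3/4·(-175.764633)≈-439.129286; next y=-1/5·123.051302+1/2·(-439.129286)≈-244.174904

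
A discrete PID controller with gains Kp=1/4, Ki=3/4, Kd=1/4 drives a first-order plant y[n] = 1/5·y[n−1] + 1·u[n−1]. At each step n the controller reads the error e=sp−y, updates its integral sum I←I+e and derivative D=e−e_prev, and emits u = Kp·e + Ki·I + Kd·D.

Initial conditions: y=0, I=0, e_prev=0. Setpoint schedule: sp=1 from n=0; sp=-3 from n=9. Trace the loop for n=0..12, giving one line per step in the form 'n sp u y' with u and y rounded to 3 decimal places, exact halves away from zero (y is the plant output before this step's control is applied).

(exact arithmetic carried between steps; '≈' marks a value shown rounded to 6 d.p. or computed from one; I and e_prev carry over from the previous line; the table rounds u and y to 3 d.p., halves away from zero)
n=0: y=0, sp=1, e=sp−y=1; I=1, D=e−e_prev=1; u=1/4·1+3/4·1+1/4·1=1.25; next y=1/5·0+1·1.25=1.25
n=1: y=1.25, sp=1, e=sp−y=-0.25; I=0.75, D=e−e_prev=-1.25; u=1/4·(-0.25)+3/4·0.75+1/4·(-1.25)=0.1875; next y=1/5·1.25+1·0.1875=0.4375
n=2: y=0.4375, sp=1, e=sp−y=0.5625; I=1.3125, D=e−e_prev=0.8125; u=1/4·0.5625+3/4·1.3125+1/4·0.8125=1.328125; next y=1/5·0.4375+1·1.328125=1.415625
n=3: y=1.415625, sp=1, e=sp−y=-0.415625; I=0.896875, D=e−e_prev=-0.978125; u=1/4·(-0.415625)+3/4·0.896875+1/4·(-0.978125)≈0.324219; next y=1/5·1.415625+1·0.324219≈0.607344
n=4: y≈0.607344, sp=1, e=sp−y≈0.392656; I≈1.289531, D=e−e_prev≈0.808281; u=1/4·0.392656+3/4·1.289531+1/4·0.808281≈1.267383; next y=1/5·0.607344+1·1.267383≈1.388852
n=5: y≈1.388852, sp=1, e=sp−y≈-0.388852; I≈0.900680, D=e−e_prev≈-0.781508; u=1/4·(-0.388852)+3/4·0.900680+1/4·(-0.781508)≈0.382920; next y=1/5·1.388852+1·0.382920≈0.660690
n=6: y≈0.660690, sp=1, e=sp−y≈0.339310; I≈1.239989, D=e−e_prev≈0.728161; u=1/4·0.339310+3/4·1.239989+1/4·0.728161≈1.196860; next y=1/5·0.660690+1·1.196860≈1.328998
n=7: y≈1.328998, sp=1, e=sp−y≈-0.328998; I≈0.910992, D=e−e_prev≈-0.668308; u=1/4·(-0.328998)+3/4·0.910992+1/4·(-0.668308)≈0.433917; next y=1/5·1.328998+1·0.433917≈0.699717
n=8: y≈0.699717, sp=1, e=sp−y≈0.300283; I≈1.211275, D=e−e_prev≈0.629281; u=1/4·0.300283+3/4·1.211275+1/4·0.629281≈1.140847; next y=1/5·0.699717+1·1.140847≈1.280790
n=9: y≈1.280790, sp=-3, e=sp−y≈-4.280790; I≈-3.069516, D=e−e_prev≈-4.581074; u=1/4·(-4.280790)+3/4·(-3.069516)+1/4·(-4.581074)≈-4.517603; next y=1/5·1.280790+1·(-4.517603)≈-4.261445
n=10: y≈-4.261445, sp=-3, e=sp−y≈1.261445; I≈-1.808071, D=e−e_prev≈5.542235; u=1/4·1.261445+3/4·(-1.808071)+1/4·5.542235≈0.344867; next y=1/5·(-4.261445)+1·0.344867≈-0.507422
n=11: y≈-0.507422, sp=-3, e=sp−y≈-2.492578; I≈-4.300649, D=e−e_prev≈-3.754023; u=1/4·(-2.492578)+3/4·(-4.300649)+1/4·(-3.754023)≈-4.787137; next y=1/5·(-0.507422)+1·(-4.787137)≈-4.888621
n=12: y≈-4.888621, sp=-3, e=sp−y≈1.888621; I≈-2.412028, D=e−e_prev≈4.381199; u=1/4·1.888621+3/4·(-2.412028)+1/4·4.381199≈-0.241566; next y=1/5·(-4.888621)+1·(-0.241566)≈-1.219290

0 1 1.250 0.000
1 1 0.188 1.250
2 1 1.328 0.438
3 1 0.324 1.416
4 1 1.267 0.607
5 1 0.383 1.389
6 1 1.197 0.661
7 1 0.434 1.329
8 1 1.141 0.700
9 -3 -4.518 1.281
10 -3 0.345 -4.261
11 -3 -4.787 -0.507
12 -3 -0.242 -4.889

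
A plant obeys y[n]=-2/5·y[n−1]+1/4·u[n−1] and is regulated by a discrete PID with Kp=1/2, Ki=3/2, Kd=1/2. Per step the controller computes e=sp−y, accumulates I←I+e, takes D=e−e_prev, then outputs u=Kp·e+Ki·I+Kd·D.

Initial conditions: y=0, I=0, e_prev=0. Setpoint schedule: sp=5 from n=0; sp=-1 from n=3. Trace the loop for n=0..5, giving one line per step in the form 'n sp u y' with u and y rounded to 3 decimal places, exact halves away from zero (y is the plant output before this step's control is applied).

(exact arithmetic carried between steps; '≈' marks a value shown rounded to 6 d.p. or computed from one; I and e_prev carry over from the previous line; the table rounds u and y to 3 d.p., halves away from zero)
n=0: y=0, sp=5, e=sp−y=5; I=5, D=e−e_prev=5; u=1/2·5+3/2·5+1/2·5=12.5; next y=-2/5·0+1/4·12.5=3.125
n=1: y=3.125, sp=5, e=sp−y=1.875; I=6.875, D=e−e_prev=-3.125; u=1/2·1.875+3/2·6.875+1/2·(-3.125)=9.6875; next y=-2/5·3.125+1/4·9.6875=1.171875
n=2: y=1.171875, sp=5, e=sp−y=3.828125; I=10.703125, D=e−e_prev=1.953125; u=1/2·3.828125+3/2·10.703125+1/2·1.953125≈18.945313; next y=-2/5·1.171875+1/4·18.945313≈4.267578
n=3: y≈4.267578, sp=-1, e=sp−y≈-5.267578; I≈5.435547, D=e−e_prev≈-9.095703; u=1/2·(-5.267578)+3/2·5.435547+1/2·(-9.095703)≈0.971680; next y=-2/5·4.267578+1/4·0.971680≈-1.464111
n=4: y≈-1.464111, sp=-1, e=sp−y≈0.464111; I≈5.899658, D=e−e_prev≈5.731689; u=1/2·0.464111+3/2·5.899658+1/2·5.731689≈11.947388; next y=-2/5·(-1.464111)+1/4·11.947388≈3.572491
n=5: y≈3.572491, sp=-1, e=sp−y≈-4.572491; I≈1.327167, D=e−e_prev≈-5.036603; u=1/2·(-4.572491)+3/2·1.327167+1/2·(-5.036603)≈-2.813797; next y=-2/5·3.572491+1/4·(-2.813797)≈-2.132446

0 5 12.500 0.000
1 5 9.688 3.125
2 5 18.945 1.172
3 -1 0.972 4.268
4 -1 11.947 -1.464
5 -1 -2.814 3.572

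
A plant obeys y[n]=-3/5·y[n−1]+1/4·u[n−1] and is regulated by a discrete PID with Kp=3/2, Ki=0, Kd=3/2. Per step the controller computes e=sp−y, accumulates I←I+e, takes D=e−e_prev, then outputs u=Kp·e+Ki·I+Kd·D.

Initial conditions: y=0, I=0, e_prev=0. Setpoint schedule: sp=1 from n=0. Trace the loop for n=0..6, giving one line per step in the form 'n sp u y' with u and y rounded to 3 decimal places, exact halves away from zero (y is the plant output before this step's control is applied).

0 1 3.000 0.000
1 1 -0.750 0.750
2 1 4.538 -0.638
3 1 -4.007 1.517
4 1 9.511 -1.912
5 1 -11.942 3.525
6 1 22.089 -5.100

(exact arithmetic carried between steps; '≈' marks a value shown rounded to 6 d.p. or computed from one; I and e_prev carry over from the previous line; the table rounds u and y to 3 d.p., halves away from zero)
n=0: y=0, sp=1, e=sp−y=1; I=1, D=e−e_prev=1; u=3/2·1+0·1+3/2·1=3; next y=-3/5·0+1/4·3=0.75
n=1: y=0.75, sp=1, e=sp−y=0.25; I=1.25, D=e−e_prev=-0.75; u=3/2·0.25+0·1.25+3/2·(-0.75)=-0.75; next y=-3/5·0.75+1/4·(-0.75)=-0.6375
n=2: y=-0.6375, sp=1, e=sp−y=1.6375; I=2.8875, D=e−e_prev=1.3875; u=3/2·1.6375+0·2.8875+3/2·1.3875=4.5375; next y=-3/5·(-0.6375)+1/4·4.5375=1.516875
n=3: y=1.516875, sp=1, e=sp−y=-0.516875; I=2.370625, D=e−e_prev=-2.154375; u=3/2·(-0.516875)+0·2.370625+3/2·(-2.154375)=-4.006875; next y=-3/5·1.516875+1/4·(-4.006875)≈-1.911844
n=4: y≈-1.911844, sp=1, e=sp−y≈2.911844; I≈5.282469, D=e−e_prev≈3.428719; u=3/2·2.911844+0·5.282469+3/2·3.428719≈9.510844; next y=-3/5·(-1.911844)+1/4·9.510844≈3.524817
n=5: y≈3.524817, sp=1, e=sp−y≈-2.524817; I≈2.757652, D=e−e_prev≈-5.436661; u=3/2·(-2.524817)+0·2.757652+3/2·(-5.436661)≈-11.942217; next y=-3/5·3.524817+1/4·(-11.942217)≈-5.100445
n=6: y≈-5.100445, sp=1, e=sp−y≈6.100445; I≈8.858096, D=e−e_prev≈8.625262; u=3/2·6.100445+0·8.858096+3/2·8.625262≈22.088560; next y=-3/5·(-5.100445)+1/4·22.088560≈8.582407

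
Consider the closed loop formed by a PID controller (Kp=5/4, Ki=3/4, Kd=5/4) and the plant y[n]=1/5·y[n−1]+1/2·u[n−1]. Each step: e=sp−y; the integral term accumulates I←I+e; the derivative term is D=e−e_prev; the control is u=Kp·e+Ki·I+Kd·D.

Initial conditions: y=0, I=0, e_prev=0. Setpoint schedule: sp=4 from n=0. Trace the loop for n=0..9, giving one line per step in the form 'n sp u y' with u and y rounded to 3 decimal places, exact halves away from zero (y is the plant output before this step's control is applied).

(exact arithmetic carried between steps; '≈' marks a value shown rounded to 6 d.p. or computed from one; I and e_prev carry over from the previous line; the table rounds u and y to 3 d.p., halves away from zero)
n=0: y=0, sp=4, e=sp−y=4; I=4, D=e−e_prev=4; u=5/4·4+3/4·4+5/4·4=13; next y=1/5·0+1/2·13=6.5
n=1: y=6.5, sp=4, e=sp−y=-2.5; I=1.5, D=e−e_prev=-6.5; u=5/4·(-2.5)+3/4·1.5+5/4·(-6.5)=-10.125; next y=1/5·6.5+1/2·(-10.125)=-3.7625
n=2: y=-3.7625, sp=4, e=sp−y=7.7625; I=9.2625, D=e−e_prev=10.2625; u=5/4·7.7625+3/4·9.2625+5/4·10.2625=29.478125; next y=1/5·(-3.7625)+1/2·29.478125≈13.986563
n=3: y≈13.986563, sp=4, e=sp−y≈-9.986563; I≈-0.724063, D=e−e_prev≈-17.749063; u=5/4·(-9.986563)+3/4·(-0.724063)+5/4·(-17.749063)≈-35.212578; next y=1/5·13.986563+1/2·(-35.212578)≈-14.808977
n=4: y≈-14.808977, sp=4, e=sp−y≈18.808977; I≈18.084914, D=e−e_prev≈28.795539; u=5/4·18.808977+3/4·18.084914+5/4·28.795539≈73.069330; next y=1/5·(-14.808977)+1/2·73.069330≈33.572870
n=5: y≈33.572870, sp=4, e=sp−y≈-29.572870; I≈-11.487956, D=e−e_prev≈-48.381846; u=5/4·(-29.572870)+3/4·(-11.487956)+5/4·(-48.381846)≈-106.059362; next y=1/5·33.572870+1/2·(-106.059362)≈-46.315107
n=6: y≈-46.315107, sp=4, e=sp−y≈50.315107; I≈38.827151, D=e−e_prev≈79.887977; u=5/4·50.315107+3/4·38.827151+5/4·79.887977≈191.874218; next y=1/5·(-46.315107)+1/2·191.874218≈86.674088
n=7: y≈86.674088, sp=4, e=sp−y≈-82.674088; I≈-43.846936, D=e−e_prev≈-132.989195; u=5/4·(-82.674088)+3/4·(-43.846936)+5/4·(-132.989195)≈-302.464305; next y=1/5·86.674088+1/2·(-302.464305)≈-133.897335
n=8: y≈-133.897335, sp=4, e=sp−y≈137.897335; I≈94.050399, D=e−e_prev≈220.571423; u=5/4·137.897335+3/4·94.050399+5/4·220.571423≈518.623746; next y=1/5·(-133.897335)+1/2·518.623746≈232.532406
n=9: y≈232.532406, sp=4, e=sp−y≈-228.532406; I≈-134.482007, D=e−e_prev≈-366.429741; u=5/4·(-228.532406)+3/4·(-134.482007)+5/4·(-366.429741)≈-844.564189; next y=1/5·232.532406+1/2·(-844.564189)≈-375.775613

0 4 13.000 0.000
1 4 -10.125 6.500
2 4 29.478 -3.763
3 4 -35.213 13.987
4 4 73.069 -14.809
5 4 -106.059 33.573
6 4 191.874 -46.315
7 4 -302.464 86.674
8 4 518.624 -133.897
9 4 -844.564 232.532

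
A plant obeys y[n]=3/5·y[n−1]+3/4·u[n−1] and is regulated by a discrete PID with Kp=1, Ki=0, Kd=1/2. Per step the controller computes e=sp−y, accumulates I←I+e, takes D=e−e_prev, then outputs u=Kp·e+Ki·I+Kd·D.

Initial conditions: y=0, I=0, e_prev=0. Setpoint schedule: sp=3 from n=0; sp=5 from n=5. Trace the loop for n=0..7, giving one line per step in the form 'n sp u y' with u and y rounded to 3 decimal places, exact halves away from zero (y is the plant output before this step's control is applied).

0 3 4.500 0.000
1 3 -2.063 3.375
2 3 3.970 0.478
3 3 -1.658 3.265
4 3 3.559 0.715
5 5 1.710 3.099
6 5 1.837 3.141
7 5 1.677 3.263

(exact arithmetic carried between steps; '≈' marks a value shown rounded to 6 d.p. or computed from one; I and e_prev carry over from the previous line; the table rounds u and y to 3 d.p., halves away from zero)
n=0: y=0, sp=3, e=sp−y=3; I=3, D=e−e_prev=3; u=1·3+0·3+1/2·3=4.5; next y=3/5·0+3/4·4.5=3.375
n=1: y=3.375, sp=3, e=sp−y=-0.375; I=2.625, D=e−e_prev=-3.375; u=1·(-0.375)+0·2.625+1/2·(-3.375)=-2.0625; next y=3/5·3.375+3/4·(-2.0625)=0.478125
n=2: y=0.478125, sp=3, e=sp−y=2.521875; I=5.146875, D=e−e_prev=2.896875; u=1·2.521875+0·5.146875+1/2·2.896875≈3.970313; next y=3/5·0.478125+3/4·3.970313≈3.264609
n=3: y≈3.264609, sp=3, e=sp−y≈-0.264609; I≈4.882266, D=e−e_prev≈-2.786484; u=1·(-0.264609)+0·4.882266+1/2·(-2.786484)≈-1.657852; next y=3/5·3.264609+3/4·(-1.657852)≈0.715377
n=4: y≈0.715377, sp=3, e=sp−y≈2.284623; I≈7.166889, D=e−e_prev≈2.549232; u=1·2.284623+0·7.166889+1/2·2.549232≈3.559239; next y=3/5·0.715377+3/4·3.559239≈3.098656
n=5: y≈3.098656, sp=5, e=sp−y≈1.901344; I≈9.068233, D=e−e_prev≈-0.383279; u=1·1.901344+0·9.068233+1/2·(-0.383279)≈1.709705; next y=3/5·3.098656+3/4·1.709705≈3.141472
n=6: y≈3.141472, sp=5, e=sp−y≈1.858528; I≈10.926761, D=e−e_prev≈-0.042817; u=1·1.858528+0·10.926761+1/2·(-0.042817)≈1.837120; next y=3/5·3.141472+3/4·1.837120≈3.262723
n=7: y≈3.262723, sp=5, e=sp−y≈1.737277; I≈12.664038, D=e−e_prev≈-0.121251; u=1·1.737277+0·12.664038+1/2·(-0.121251)≈1.676652; next y=3/5·3.262723+3/4·1.676652≈3.215122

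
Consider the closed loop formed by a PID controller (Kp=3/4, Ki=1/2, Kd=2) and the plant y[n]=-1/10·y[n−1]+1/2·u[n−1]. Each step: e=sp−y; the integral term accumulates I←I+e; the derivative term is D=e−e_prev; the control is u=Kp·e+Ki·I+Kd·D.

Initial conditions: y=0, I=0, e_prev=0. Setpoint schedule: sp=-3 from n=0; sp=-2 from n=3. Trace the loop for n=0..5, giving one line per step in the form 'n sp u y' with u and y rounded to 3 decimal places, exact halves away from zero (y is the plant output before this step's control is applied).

(exact arithmetic carried between steps; '≈' marks a value shown rounded to 6 d.p. or computed from one; I and e_prev carry over from the previous line; the table rounds u and y to 3 d.p., halves away from zero)
n=0: y=0, sp=-3, e=sp−y=-3; I=-3, D=e−e_prev=-3; u=3/4·(-3)+1/2·(-3)+2·(-3)=-9.75; next y=-1/10·0+1/2·(-9.75)=-4.875
n=1: y=-4.875, sp=-3, e=sp−y=1.875; I=-1.125, D=e−e_prev=4.875; u=3/4·1.875+1/2·(-1.125)+2·4.875=10.59375; next y=-1/10·(-4.875)+1/2·10.59375=5.784375
n=2: y=5.784375, sp=-3, e=sp−y=-8.784375; I=-9.909375, D=e−e_prev=-10.659375; u=3/4·(-8.784375)+1/2·(-9.909375)+2·(-10.659375)≈-32.861719; next y=-1/10·5.784375+1/2·(-32.861719)≈-17.009297
n=3: y≈-17.009297, sp=-2, e=sp−y≈15.009297; I≈5.099922, D=e−e_prev≈23.793672; u=3/4·15.009297+1/2·5.099922+2·23.793672≈61.394277; next y=-1/10·(-17.009297)+1/2·61.394277≈32.398068
n=4: y≈32.398068, sp=-2, e=sp−y≈-34.398068; I≈-29.298146, D=e−e_prev≈-49.407365; u=3/4·(-34.398068)+1/2·(-29.298146)+2·(-49.407365)≈-139.262355; next y=-1/10·32.398068+1/2·(-139.262355)≈-72.870984
n=5: y≈-72.870984, sp=-2, e=sp−y≈70.870984; I≈41.572838, D=e−e_prev≈105.269053; u=3/4·70.870984+1/2·41.572838+2·105.269053≈284.477763; next y=-1/10·(-72.870984)+1/2·284.477763≈149.525980

0 -3 -9.750 0.000
1 -3 10.594 -4.875
2 -3 -32.862 5.784
3 -2 61.394 -17.009
4 -2 -139.262 32.398
5 -2 284.478 -72.871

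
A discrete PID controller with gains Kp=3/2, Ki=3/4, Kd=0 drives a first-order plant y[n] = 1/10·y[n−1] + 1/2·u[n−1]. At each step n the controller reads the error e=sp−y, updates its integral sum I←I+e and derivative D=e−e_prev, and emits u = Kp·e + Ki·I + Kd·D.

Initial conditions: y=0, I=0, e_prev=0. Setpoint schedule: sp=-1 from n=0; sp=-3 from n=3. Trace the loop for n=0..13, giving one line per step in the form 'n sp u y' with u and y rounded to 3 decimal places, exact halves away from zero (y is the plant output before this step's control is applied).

(exact arithmetic carried between steps; '≈' marks a value shown rounded to 6 d.p. or computed from one; I and e_prev carry over from the previous line; the table rounds u and y to 3 d.p., halves away from zero)
n=0: y=0, sp=-1, e=sp−y=-1; I=-1, D=e−e_prev=-1; u=3/2·(-1)+3/4·(-1)+0·(-1)=-2.25; next y=1/10·0+1/2·(-2.25)=-1.125
n=1: y=-1.125, sp=-1, e=sp−y=0.125; I=-0.875, D=e−e_prev=1.125; u=3/2·0.125+3/4·(-0.875)+0·1.125=-0.46875; next y=1/10·(-1.125)+1/2·(-0.46875)=-0.346875
n=2: y=-0.346875, sp=-1, e=sp−y=-0.653125; I=-1.528125, D=e−e_prev=-0.778125; u=3/2·(-0.653125)+3/4·(-1.528125)+0·(-0.778125)≈-2.125781; next y=1/10·(-0.346875)+1/2·(-2.125781)≈-1.097578
n=3: y≈-1.097578, sp=-3, e=sp−y≈-1.902422; I≈-3.430547, D=e−e_prev≈-1.249297; u=3/2·(-1.902422)+3/4·(-3.430547)+0·(-1.249297)≈-5.426543; next y=1/10·(-1.097578)+1/2·(-5.426543)≈-2.823029
n=4: y≈-2.823029, sp=-3, e=sp−y≈-0.176971; I≈-3.607518, D=e−e_prev≈1.725451; u=3/2·(-0.176971)+3/4·(-3.607518)+0·1.725451≈-2.971094; next y=1/10·(-2.823029)+1/2·(-2.971094)≈-1.767850
n=5: y≈-1.767850, sp=-3, e=sp−y≈-1.232150; I≈-4.839668, D=e−e_prev≈-1.055179; u=3/2·(-1.232150)+3/4·(-4.839668)+0·(-1.055179)≈-5.477976; next y=1/10·(-1.767850)+1/2·(-5.477976)≈-2.915773
n=6: y≈-2.915773, sp=-3, e=sp−y≈-0.084227; I≈-4.923895, D=e−e_prev≈1.147923; u=3/2·(-0.084227)+3/4·(-4.923895)+0·1.147923≈-3.819262; next y=1/10·(-2.915773)+1/2·(-3.819262)≈-2.201208
n=7: y≈-2.201208, sp=-3, e=sp−y≈-0.798792; I≈-5.722687, D=e−e_prev≈-0.714565; u=3/2·(-0.798792)+3/4·(-5.722687)+0·(-0.714565)≈-5.490203; next y=1/10·(-2.201208)+1/2·(-5.490203)≈-2.965222
n=8: y≈-2.965222, sp=-3, e=sp−y≈-0.034778; I≈-5.757464, D=e−e_prev≈0.764014; u=3/2·(-0.034778)+3/4·(-5.757464)+0·0.764014≈-4.370265; next y=1/10·(-2.965222)+1/2·(-4.370265)≈-2.481655
n=9: y≈-2.481655, sp=-3, e=sp−y≈-0.518345; I≈-6.275810, D=e−e_prev≈-0.483567; u=3/2·(-0.518345)+3/4·(-6.275810)+0·(-0.483567)≈-5.484375; next y=1/10·(-2.481655)+1/2·(-5.484375)≈-2.990353
n=10: y≈-2.990353, sp=-3, e=sp−y≈-0.009647; I≈-6.285457, D=e−e_prev≈0.508698; u=3/2·(-0.009647)+3/4·(-6.285457)+0·0.508698≈-4.728563; next y=1/10·(-2.990353)+1/2·(-4.728563)≈-2.663317
n=11: y≈-2.663317, sp=-3, e=sp−y≈-0.336683; I≈-6.622140, D=e−e_prev≈-0.327036; u=3/2·(-0.336683)+3/4·(-6.622140)+0·(-0.327036)≈-5.471630; next y=1/10·(-2.663317)+1/2·(-5.471630)≈-3.002147
n=12: y≈-3.002147, sp=-3, e=sp−y≈0.002147; I≈-6.619993, D=e−e_prev≈0.338830; u=3/2·0.002147+3/4·(-6.619993)+0·0.338830≈-4.961775; next y=1/10·(-3.002147)+1/2·(-4.961775)≈-2.781102
n=13: y≈-2.781102, sp=-3, e=sp−y≈-0.218898; I≈-6.838891, D=e−e_prev≈-0.221044; u=3/2·(-0.218898)+3/4·(-6.838891)+0·(-0.221044)≈-5.457515; next y=1/10·(-2.781102)+1/2·(-5.457515)≈-3.006868

0 -1 -2.250 0.000
1 -1 -0.469 -1.125
2 -1 -2.126 -0.347
3 -3 -5.427 -1.098
4 -3 -2.971 -2.823
5 -3 -5.478 -1.768
6 -3 -3.819 -2.916
7 -3 -5.490 -2.201
8 -3 -4.370 -2.965
9 -3 -5.484 -2.482
10 -3 -4.729 -2.990
11 -3 -5.472 -2.663
12 -3 -4.962 -3.002
13 -3 -5.458 -2.781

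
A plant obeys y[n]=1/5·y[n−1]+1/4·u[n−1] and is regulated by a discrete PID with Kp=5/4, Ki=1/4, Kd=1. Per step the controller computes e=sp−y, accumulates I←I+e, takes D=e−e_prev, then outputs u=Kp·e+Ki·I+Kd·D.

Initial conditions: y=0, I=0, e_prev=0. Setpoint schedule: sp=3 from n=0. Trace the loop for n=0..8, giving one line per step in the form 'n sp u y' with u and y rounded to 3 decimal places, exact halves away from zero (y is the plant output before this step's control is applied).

(exact arithmetic carried between steps; '≈' marks a value shown rounded to 6 d.p. or computed from one; I and e_prev carry over from the previous line; the table rounds u and y to 3 d.p., halves away from zero)
n=0: y=0, sp=3, e=sp−y=3; I=3, D=e−e_prev=3; u=5/4·3+1/4·3+1·3=7.5; next y=1/5·0+1/4·7.5=1.875
n=1: y=1.875, sp=3, e=sp−y=1.125; I=4.125, D=e−e_prev=-1.875; u=5/4·1.125+1/4·4.125+1·(-1.875)=0.5625; next y=1/5·1.875+1/4·0.5625=0.515625
n=2: y=0.515625, sp=3, e=sp−y=2.484375; I=6.609375, D=e−e_prev=1.359375; u=5/4·2.484375+1/4·6.609375+1·1.359375≈6.117188; next y=1/5·0.515625+1/4·6.117188≈1.632422
n=3: y≈1.632422, sp=3, e=sp−y≈1.367578; I≈7.976953, D=e−e_prev≈-1.116797; u=5/4·1.367578+1/4·7.976953+1·(-1.116797)≈2.586914; next y=1/5·1.632422+1/4·2.586914≈0.973213
n=4: y≈0.973213, sp=3, e=sp−y≈2.026787; I≈10.003740, D=e−e_prev≈0.659209; u=5/4·2.026787+1/4·10.003740+1·0.659209≈5.693628; next y=1/5·0.973213+1/4·5.693628≈1.618050
n=5: y≈1.618050, sp=3, e=sp−y≈1.381950; I≈11.385691, D=e−e_prev≈-0.644837; u=5/4·1.381950+1/4·11.385691+1·(-0.644837)≈3.929024; next y=1/5·1.618050+1/4·3.929024≈1.305866
n=6: y≈1.305866, sp=3, e=sp−y≈1.694134; I≈13.079825, D=e−e_prev≈0.312184; u=5/4·1.694134+1/4·13.079825+1·0.312184≈5.699807; next y=1/5·1.305866+1/4·5.699807≈1.686125
n=7: y≈1.686125, sp=3, e=sp−y≈1.313875; I≈14.393700, D=e−e_prev≈-0.380259; u=5/4·1.313875+1/4·14.393700+1·(-0.380259)≈4.860510; next y=1/5·1.686125+1/4·4.860510≈1.552352
n=8: y≈1.552352, sp=3, e=sp−y≈1.447648; I≈15.841347, D=e−e_prev≈0.133773; u=5/4·1.447648+1/4·15.841347+1·0.133773≈5.903669; next y=1/5·1.552352+1/4·5.903669≈1.786388

0 3 7.500 0.000
1 3 0.563 1.875
2 3 6.117 0.516
3 3 2.587 1.632
4 3 5.694 0.973
5 3 3.929 1.618
6 3 5.700 1.306
7 3 4.861 1.686
8 3 5.904 1.552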